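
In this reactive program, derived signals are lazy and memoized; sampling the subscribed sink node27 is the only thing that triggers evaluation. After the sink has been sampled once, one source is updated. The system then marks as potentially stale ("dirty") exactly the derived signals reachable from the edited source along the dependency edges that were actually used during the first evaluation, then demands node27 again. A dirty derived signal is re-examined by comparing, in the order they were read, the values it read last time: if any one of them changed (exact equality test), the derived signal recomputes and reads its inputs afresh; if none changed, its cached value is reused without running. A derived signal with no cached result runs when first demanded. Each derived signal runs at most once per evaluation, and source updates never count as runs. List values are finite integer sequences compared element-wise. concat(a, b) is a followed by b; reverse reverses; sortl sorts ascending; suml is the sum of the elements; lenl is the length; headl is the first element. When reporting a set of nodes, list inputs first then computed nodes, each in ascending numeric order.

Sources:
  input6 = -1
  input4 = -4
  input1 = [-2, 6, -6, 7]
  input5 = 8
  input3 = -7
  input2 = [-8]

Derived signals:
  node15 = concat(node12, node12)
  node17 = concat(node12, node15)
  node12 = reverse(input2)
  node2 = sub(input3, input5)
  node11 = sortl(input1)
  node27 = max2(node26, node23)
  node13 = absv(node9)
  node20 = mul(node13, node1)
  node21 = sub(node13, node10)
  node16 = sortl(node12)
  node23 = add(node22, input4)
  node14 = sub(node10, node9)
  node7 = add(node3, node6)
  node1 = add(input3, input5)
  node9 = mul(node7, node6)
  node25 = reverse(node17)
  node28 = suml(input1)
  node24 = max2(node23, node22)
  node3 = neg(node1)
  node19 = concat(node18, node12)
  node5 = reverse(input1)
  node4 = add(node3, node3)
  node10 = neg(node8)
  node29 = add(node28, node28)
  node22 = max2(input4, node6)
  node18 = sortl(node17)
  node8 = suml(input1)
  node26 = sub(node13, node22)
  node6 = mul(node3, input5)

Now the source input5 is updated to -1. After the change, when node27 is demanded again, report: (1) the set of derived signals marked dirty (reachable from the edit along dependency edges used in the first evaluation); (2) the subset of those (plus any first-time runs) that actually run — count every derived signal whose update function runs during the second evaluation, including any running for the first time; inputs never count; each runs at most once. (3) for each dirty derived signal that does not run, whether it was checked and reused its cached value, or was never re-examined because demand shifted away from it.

First demand of the output computes:
  node1 = add(-7, 8) = 1
  node3 = neg(1) = -1
  node6 = mul(-1, 8) = -8
  node7 = add(-1, -8) = -9
  node9 = mul(-9, -8) = 72
  node13 = absv(72) = 72
  node22 = max2(-4, -8) = -4
  node23 = add(-4, -4) = -8
  node26 = sub(72, -4) = 76
  node27 = max2(76, -8) = 76

After the edit, cleaning proceeds:
  node1: a read changed (input5 8->-1) — executes, giving -8.
  node3: a read changed (node1 1->-8) — executes, giving 8.
  node6: a read changed (node3 -1->8; input5 8->-1) — executes, giving -8 — identical to its old value.
  node7: a read changed (node3 -1->8) — executes, giving 0.
  node9: a read changed (node7 -9->0) — executes, giving 0.
  node13: a read changed (node9 72->0) — executes, giving 0.
  node22: dirty, but its reads are unchanged (input4 unchanged, node6 unchanged); cached -4 stands.
  node23: dirty, but its reads are unchanged (node22 unchanged, input4 unchanged); cached -8 stands.
  node26: a read changed (node13 72->0) — executes, giving 4.
  node27: a read changed (node26 76->4) — executes, giving 4.

Note where the cutoff bites: node22 is checked, finds nothing changed, and keeps its cache.

The edit dirties: node1, node3, node6, node7, node9, node13, node22, node23, node26, node27.
8 derived signals run: node1, node3, node6, node7, node9, node13, node26, node27.
Cache hits after checking: node22, node23.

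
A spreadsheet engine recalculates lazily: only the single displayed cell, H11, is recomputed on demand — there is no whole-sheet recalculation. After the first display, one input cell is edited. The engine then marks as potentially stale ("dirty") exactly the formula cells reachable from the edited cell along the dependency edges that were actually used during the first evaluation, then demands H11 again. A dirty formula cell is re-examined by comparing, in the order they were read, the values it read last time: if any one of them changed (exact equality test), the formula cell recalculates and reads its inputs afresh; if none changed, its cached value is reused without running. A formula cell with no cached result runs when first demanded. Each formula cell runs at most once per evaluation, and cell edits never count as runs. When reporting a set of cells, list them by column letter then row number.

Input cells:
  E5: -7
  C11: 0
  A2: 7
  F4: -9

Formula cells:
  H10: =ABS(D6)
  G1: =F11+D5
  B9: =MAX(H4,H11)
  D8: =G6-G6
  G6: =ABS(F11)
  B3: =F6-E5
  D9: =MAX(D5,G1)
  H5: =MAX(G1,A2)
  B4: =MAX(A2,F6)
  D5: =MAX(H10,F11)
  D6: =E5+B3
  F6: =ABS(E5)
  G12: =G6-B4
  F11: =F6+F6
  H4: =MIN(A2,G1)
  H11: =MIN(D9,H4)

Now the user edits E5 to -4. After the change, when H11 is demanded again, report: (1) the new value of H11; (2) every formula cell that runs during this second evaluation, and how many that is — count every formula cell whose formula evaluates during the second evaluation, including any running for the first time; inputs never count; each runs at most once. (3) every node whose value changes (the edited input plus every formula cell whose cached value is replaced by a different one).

New value of H11: 7.
Formula cells that run: B3, D5, D6, D9, F6, F11, G1, H4, H10, H11 — 10 in total.
Values that change: B3, D5, D6, D9, E5, F6, F11, G1, H10.

First evaluation (everything demanded from the output):
  F6 = ABS(-7) = 7
  B3 = 7 - -7 = 14
  D6 = -7 + 14 = 7
  F11 = 7 + 7 = 14
  H10 = ABS(7) = 7
  D5 = MAX(7, 14) = 14
  G1 = 14 + 14 = 28
  D9 = MAX(14, 28) = 28
  H4 = MIN(7, 28) = 7
  H11 = MIN(28, 7) = 7

Propagation after the edit:
  F6: runs — E5 -7->-4; result 4.
  B3: runs — F6 7->4; E5 -7->-4; result 8.
  D6: runs — E5 -7->-4; B3 14->8; result 4.
  F11: runs — F6 7->4; F6 7->4; result 8.
  H10: runs — D6 7->4; result 4.
  D5: runs — H10 7->4; F11 14->8; result 8.
  G1: runs — F11 14->8; D5 14->8; result 16.
  D9: runs — D5 14->8; G1 28->16; result 16.
  H4: runs — G1 28->16; result 7 (same value as before).
  H11: runs — D9 28->16; result 7 (same value as before).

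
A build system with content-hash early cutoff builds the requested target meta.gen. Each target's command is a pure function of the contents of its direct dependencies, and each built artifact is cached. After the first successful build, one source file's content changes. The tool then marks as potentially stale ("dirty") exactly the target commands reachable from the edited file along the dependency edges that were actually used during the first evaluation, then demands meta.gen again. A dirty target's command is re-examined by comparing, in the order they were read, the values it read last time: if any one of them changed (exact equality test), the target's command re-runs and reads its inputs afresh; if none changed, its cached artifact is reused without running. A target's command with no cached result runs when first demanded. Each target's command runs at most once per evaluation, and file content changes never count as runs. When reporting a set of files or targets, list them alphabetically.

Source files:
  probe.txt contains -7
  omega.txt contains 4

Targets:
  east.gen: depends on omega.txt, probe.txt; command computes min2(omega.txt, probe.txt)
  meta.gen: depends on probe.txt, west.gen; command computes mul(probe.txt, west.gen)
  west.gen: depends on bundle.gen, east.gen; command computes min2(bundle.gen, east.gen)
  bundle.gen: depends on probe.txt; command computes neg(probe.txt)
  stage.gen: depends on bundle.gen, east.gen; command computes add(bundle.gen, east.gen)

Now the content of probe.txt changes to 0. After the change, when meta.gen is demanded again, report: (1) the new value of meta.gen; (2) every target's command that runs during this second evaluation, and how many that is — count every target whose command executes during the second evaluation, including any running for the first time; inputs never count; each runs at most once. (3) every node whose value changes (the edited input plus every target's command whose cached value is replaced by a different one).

First evaluation (everything demanded from the output):
  bundle.gen = neg(-7) = 7
  east.gen = min2(4, -7) = -7
  west.gen = min2(7, -7) = -7
  meta.gen = mul(-7, -7) = 49

Propagation after the edit:
  bundle.gen: runs — probe.txt -7->0; result 0.
  east.gen: runs — probe.txt -7->0; result 0.
  west.gen: runs — bundle.gen 7->0; east.gen -7->0; result 0.
  meta.gen: runs — probe.txt -7->0; west.gen -7->0; result 0.

New value of meta.gen: 0.
Target commands that run: bundle.gen, east.gen, meta.gen, west.gen — 4 in total.
Values that change: bundle.gen, east.gen, meta.gen, probe.txt, west.gen.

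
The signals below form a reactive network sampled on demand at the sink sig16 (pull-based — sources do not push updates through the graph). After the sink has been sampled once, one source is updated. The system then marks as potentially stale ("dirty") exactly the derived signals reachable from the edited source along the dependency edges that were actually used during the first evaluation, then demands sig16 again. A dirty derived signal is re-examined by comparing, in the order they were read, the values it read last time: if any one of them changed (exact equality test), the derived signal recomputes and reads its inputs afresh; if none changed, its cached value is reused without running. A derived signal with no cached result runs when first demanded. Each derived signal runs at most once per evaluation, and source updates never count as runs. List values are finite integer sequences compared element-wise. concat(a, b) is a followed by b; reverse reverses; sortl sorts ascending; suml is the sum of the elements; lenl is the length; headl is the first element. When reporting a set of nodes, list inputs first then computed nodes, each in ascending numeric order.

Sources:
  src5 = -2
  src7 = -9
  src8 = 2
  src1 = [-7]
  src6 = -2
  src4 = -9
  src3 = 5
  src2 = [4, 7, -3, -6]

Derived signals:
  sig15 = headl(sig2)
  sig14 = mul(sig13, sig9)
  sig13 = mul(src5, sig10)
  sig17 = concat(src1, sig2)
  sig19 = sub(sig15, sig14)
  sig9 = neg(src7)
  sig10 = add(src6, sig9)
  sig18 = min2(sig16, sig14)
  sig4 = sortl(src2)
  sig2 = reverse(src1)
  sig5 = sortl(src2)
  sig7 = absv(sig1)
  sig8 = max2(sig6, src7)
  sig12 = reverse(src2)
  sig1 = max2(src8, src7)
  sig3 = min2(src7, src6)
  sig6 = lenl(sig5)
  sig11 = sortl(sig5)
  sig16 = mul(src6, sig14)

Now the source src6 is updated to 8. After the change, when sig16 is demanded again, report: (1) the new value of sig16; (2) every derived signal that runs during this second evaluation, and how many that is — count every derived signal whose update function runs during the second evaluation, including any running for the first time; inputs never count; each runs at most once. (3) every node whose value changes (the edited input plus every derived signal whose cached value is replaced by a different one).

sig16 now evaluates to -2448.
Run set: sig10, sig13, sig14, sig16 (4 run).
Changed values: src6, sig10, sig13, sig14, sig16.

Initial pass — values computed on the first demand:
  sig9 = neg(-9) = 9
  sig10 = add(-2, 9) = 7
  sig13 = mul(-2, 7) = -14
  sig14 = mul(-14, 9) = -126
  sig16 = mul(-2, -126) = 252

Second demand — change propagation:
  sig10: re-runs because src6 -2->8; new result 17.
  sig13: re-runs because sig10 7->17; new result -34.
  sig14: re-runs because sig13 -14->-34; new result -306.
  sig16: re-runs because src6 -2->8; sig14 -126->-306; new result -2448.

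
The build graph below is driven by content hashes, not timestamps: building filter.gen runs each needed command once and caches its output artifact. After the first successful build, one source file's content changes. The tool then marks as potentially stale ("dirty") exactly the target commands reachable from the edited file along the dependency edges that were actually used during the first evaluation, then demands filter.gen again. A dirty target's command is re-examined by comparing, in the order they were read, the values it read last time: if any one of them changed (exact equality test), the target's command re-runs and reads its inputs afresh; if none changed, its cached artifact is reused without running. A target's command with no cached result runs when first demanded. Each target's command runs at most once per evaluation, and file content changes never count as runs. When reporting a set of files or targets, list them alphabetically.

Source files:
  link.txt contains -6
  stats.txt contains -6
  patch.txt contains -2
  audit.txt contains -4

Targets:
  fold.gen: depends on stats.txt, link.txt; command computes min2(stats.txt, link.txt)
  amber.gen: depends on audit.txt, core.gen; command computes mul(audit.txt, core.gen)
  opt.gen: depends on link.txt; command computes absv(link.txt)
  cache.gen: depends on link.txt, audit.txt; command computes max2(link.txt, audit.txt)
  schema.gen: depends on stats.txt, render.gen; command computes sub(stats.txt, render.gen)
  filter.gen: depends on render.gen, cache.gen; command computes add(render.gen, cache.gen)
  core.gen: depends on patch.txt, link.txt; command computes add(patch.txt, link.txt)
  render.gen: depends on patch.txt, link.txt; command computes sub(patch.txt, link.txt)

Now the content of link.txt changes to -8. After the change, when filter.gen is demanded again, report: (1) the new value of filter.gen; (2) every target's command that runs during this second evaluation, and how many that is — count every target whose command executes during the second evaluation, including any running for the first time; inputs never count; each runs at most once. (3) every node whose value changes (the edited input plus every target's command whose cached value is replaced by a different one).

Initial pass — values computed on the first demand:
  cache.gen = max2(-6, -4) = -4
  render.gen = sub(-2, -6) = 4
  filter.gen = add(4, -4) = 0

Second demand — change propagation:
  cache.gen: re-runs because link.txt -6->-8; new result -4 (unchanged).
  render.gen: re-runs because link.txt -6->-8; new result 6.
  filter.gen: re-runs because render.gen 4->6; new result 2.

filter.gen now evaluates to 2.
Run set: cache.gen, filter.gen, render.gen (3 run).
Changed values: filter.gen, link.txt, render.gen.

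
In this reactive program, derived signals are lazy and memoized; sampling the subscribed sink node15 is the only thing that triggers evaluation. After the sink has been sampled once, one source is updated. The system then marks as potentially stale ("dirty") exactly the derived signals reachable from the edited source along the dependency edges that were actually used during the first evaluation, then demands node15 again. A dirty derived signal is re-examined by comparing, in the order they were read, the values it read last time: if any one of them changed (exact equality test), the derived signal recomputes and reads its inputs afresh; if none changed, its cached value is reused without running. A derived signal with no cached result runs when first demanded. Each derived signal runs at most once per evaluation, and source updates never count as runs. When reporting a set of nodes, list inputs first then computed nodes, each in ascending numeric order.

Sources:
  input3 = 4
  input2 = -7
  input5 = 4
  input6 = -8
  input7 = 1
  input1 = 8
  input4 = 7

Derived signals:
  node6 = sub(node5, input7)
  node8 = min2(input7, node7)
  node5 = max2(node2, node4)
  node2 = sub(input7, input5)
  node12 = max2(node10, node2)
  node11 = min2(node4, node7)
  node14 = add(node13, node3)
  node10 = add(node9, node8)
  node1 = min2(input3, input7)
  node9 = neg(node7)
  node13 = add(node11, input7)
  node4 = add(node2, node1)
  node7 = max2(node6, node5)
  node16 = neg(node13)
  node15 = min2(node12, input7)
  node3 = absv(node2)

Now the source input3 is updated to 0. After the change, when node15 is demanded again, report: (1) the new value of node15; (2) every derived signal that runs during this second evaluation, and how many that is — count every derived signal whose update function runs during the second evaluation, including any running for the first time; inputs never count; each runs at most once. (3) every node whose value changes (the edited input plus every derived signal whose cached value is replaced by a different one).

First demand of the output computes:
  node1 = min2(4, 1) = 1
  node2 = sub(1, 4) = -3
  node4 = add(-3, 1) = -2
  node5 = max2(-3, -2) = -2
  node6 = sub(-2, 1) = -3
  node7 = max2(-3, -2) = -2
  node8 = min2(1, -2) = -2
  node9 = neg(-2) = 2
  node10 = add(2, -2) = 0
  node12 = max2(0, -3) = 0
  node15 = min2(0, 1) = 0

After the edit, cleaning proceeds:
  node1: a read changed (input3 4->0) — executes, giving 0.
  node4: a read changed (node1 1->0) — executes, giving -3.
  node5: a read changed (node4 -2->-3) — executes, giving -3.
  node6: a read changed (node5 -2->-3) — executes, giving -4.
  node7: a read changed (node6 -3->-4; node5 -2->-3) — executes, giving -3.
  node8: a read changed (node7 -2->-3) — executes, giving -3.
  node9: a read changed (node7 -2->-3) — executes, giving 3.
  node10: a read changed (node9 2->3; node8 -2->-3) — executes, giving 0 — identical to its old value.
  node12: dirty, but its reads are unchanged (node10 unchanged, node2 unchanged); cached 0 stands.
  node15: dirty, but its reads are unchanged (node12 unchanged, input7 unchanged); cached 0 stands.

Note the absorption at node10: it re-runs yet its value is the same, leaving the output's value untouched.

Demanding node15 again yields 0.
8 derived signals run: node1, node4, node5, node6, node7, node8, node9, node10.
The nodes whose values change: input3, node1, node4, node5, node6, node7, node8, node9.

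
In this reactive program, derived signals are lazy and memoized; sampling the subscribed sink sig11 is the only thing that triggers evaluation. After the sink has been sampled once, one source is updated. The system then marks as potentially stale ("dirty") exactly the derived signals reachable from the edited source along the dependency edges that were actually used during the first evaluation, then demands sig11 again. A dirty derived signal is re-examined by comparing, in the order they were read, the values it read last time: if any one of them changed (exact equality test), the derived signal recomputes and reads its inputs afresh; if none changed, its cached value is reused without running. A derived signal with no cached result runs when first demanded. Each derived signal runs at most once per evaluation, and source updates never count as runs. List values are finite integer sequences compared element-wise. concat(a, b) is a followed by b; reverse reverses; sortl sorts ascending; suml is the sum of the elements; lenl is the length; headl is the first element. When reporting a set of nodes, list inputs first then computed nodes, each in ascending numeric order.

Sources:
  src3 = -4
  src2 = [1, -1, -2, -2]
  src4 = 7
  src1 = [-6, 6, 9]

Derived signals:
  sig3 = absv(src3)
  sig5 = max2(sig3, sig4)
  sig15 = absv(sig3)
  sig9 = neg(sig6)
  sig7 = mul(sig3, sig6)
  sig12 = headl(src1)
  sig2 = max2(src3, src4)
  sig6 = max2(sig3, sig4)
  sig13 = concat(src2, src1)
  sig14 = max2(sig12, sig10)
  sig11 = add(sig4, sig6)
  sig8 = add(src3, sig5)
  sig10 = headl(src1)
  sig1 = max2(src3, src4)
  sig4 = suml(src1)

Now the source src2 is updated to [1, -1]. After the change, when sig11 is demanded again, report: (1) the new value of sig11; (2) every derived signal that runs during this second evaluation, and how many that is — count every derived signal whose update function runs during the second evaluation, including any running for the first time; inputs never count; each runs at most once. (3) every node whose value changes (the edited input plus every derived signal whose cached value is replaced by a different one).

Demanding sig11 again yields 18.
0 derived signals run: none.
The nodes whose values change: src2.
Note the shortcut — src2 feeds only undemanded nodes, so no recomputation happens.

First demand of the output computes:
  sig3 = absv(-4) = 4
  sig4 = suml([-6, 6, 9]) = 9
  sig6 = max2(4, 9) = 9
  sig11 = add(9, 9) = 18

After the edit, cleaning proceeds:
  src2 only reaches undemanded nodes; the second demand re-runs nothing.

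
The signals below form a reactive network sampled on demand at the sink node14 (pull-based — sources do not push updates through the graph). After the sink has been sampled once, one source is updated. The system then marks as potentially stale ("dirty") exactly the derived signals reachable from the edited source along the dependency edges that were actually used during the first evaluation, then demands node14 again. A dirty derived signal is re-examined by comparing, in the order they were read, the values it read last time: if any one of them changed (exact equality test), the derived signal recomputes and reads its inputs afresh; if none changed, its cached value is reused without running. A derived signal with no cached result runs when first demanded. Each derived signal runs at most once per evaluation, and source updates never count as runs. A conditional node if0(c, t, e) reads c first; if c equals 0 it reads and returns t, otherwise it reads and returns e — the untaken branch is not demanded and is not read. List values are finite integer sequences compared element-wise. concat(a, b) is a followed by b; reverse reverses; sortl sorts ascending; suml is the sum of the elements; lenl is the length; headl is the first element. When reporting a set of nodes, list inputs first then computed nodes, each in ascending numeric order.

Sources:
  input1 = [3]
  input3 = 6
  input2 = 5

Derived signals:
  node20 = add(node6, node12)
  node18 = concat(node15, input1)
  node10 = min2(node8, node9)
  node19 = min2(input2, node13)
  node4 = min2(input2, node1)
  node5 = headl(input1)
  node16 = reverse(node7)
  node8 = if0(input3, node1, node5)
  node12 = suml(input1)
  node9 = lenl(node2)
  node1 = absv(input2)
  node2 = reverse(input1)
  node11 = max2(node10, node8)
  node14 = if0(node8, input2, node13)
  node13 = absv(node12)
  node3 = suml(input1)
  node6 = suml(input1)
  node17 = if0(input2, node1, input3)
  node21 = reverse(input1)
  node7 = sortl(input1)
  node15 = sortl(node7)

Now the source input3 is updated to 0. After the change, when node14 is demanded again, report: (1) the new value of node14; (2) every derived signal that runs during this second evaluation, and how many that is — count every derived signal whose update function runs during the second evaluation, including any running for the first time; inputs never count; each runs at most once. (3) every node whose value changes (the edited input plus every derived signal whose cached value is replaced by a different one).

Initial pass — values computed on the first demand:
  node5 = headl([3]) = 3
  node8 = if0(input3=6 -> else branch node5) = 3
  node12 = suml([3]) = 3
  node13 = absv(3) = 3
  node14 = if0(node8=3 -> else branch node13) = 3

Second demand — change propagation:
  node1: newly demanded (no cache) — executes and yields 5.
  node8: re-runs because input3 6->0; new result 5.
  node14: re-runs because node8 3->5; new result 3 (unchanged).

The important point: the flipped condition pulls in fresh nodes; node1 runs for the first time.

node14 now evaluates to 3.
Run set: node1, node8, node14 (3 run).
Changed values: input3, node8.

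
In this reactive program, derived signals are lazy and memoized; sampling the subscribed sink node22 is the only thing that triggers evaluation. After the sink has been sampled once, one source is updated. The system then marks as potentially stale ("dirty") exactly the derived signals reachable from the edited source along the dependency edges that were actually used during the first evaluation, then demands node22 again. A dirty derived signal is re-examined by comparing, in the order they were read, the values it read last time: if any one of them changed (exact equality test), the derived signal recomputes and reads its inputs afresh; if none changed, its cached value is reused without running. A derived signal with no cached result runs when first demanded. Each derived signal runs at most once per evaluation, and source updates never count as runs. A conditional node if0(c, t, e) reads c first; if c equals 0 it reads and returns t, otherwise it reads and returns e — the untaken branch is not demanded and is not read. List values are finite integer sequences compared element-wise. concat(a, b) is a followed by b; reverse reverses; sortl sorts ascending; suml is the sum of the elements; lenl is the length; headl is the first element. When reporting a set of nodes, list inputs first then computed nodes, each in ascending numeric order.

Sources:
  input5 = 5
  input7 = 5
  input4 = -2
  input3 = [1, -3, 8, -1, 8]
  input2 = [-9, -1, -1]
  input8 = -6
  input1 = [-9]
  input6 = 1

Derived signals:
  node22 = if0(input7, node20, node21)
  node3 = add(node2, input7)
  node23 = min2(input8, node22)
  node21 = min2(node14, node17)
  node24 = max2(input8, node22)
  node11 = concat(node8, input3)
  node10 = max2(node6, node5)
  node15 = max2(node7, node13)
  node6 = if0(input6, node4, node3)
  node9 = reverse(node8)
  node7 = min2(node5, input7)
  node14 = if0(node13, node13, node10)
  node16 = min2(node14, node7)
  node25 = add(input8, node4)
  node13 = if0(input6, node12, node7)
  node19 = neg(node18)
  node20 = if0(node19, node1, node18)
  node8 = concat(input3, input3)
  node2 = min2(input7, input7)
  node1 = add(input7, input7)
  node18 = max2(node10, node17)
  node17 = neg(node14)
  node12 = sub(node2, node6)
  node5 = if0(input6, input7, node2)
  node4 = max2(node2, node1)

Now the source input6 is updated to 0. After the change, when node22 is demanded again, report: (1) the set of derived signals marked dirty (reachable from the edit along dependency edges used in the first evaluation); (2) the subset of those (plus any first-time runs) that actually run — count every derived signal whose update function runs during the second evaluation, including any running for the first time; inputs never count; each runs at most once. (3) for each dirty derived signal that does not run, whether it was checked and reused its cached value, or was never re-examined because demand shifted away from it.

The edit dirties: node5, node6, node7, node10, node13, node14, node17, node21, node22.
7 derived signals run: node1, node4, node5, node6, node12, node13, node14.
Cache hits after checking: node10, node17, node21, node22.
Unvisited dirty nodes (no longer demanded): node7.
Note the branch switch — demand abandons node7, which is never re-examined.

First demand of the output computes:
  node2 = min2(5, 5) = 5
  node3 = add(5, 5) = 10
  node5 = if0(input6=1 -> else branch node2) = 5
  node6 = if0(input6=1 -> else branch node3) = 10
  node7 = min2(5, 5) = 5
  node10 = max2(10, 5) = 10
  node13 = if0(input6=1 -> else branch node7) = 5
  node14 = if0(node13=5 -> else branch node10) = 10
  node17 = neg(10) = -10
  node21 = min2(10, -10) = -10
  node22 = if0(input7=5 -> else branch node21) = -10

After the edit, cleaning proceeds:
  node1: had never run; runs now, result 10.
  node4: had never run; runs now, result 10.
  node5: a read changed (input6 1->0) — executes, giving 5 — identical to its old value.
  node6: a read changed (input6 1->0) — executes, giving 10 — identical to its old value.
  node7: stays stale; no demand reaches it after the flip.
  node10: dirty, but its reads are unchanged (node6 unchanged, node5 unchanged); cached 10 stands.
  node12: had never run; runs now, result -5.
  node13: a read changed (input6 1->0) — executes, giving -5.
  node14: a read changed (node13 5->-5) — executes, giving 10 — identical to its old value.
  node17: dirty, but its reads are unchanged (node14 unchanged); cached -10 stands.
  node21: dirty, but its reads are unchanged (node14 unchanged, node17 unchanged); cached -10 stands.
  node22: dirty, but its reads are unchanged (input7 unchanged, node21 unchanged); cached -10 stands.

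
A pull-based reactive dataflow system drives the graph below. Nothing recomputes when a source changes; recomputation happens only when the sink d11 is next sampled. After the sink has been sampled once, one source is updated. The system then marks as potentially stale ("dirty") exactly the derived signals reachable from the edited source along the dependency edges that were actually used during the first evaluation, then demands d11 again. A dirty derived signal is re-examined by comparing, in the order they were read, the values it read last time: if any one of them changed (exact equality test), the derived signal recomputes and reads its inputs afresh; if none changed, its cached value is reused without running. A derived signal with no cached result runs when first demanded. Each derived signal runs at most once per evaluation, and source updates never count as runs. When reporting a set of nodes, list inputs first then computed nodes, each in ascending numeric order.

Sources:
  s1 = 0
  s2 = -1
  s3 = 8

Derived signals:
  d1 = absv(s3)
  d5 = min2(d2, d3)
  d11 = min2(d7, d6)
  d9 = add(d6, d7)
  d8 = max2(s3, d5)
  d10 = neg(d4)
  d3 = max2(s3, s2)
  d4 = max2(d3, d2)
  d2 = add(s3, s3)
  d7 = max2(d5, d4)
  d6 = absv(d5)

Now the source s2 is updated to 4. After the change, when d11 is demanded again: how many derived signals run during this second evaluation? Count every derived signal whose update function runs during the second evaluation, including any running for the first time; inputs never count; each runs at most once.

Derived signals that run: d3 — 1 in total.
Key observation: the change is absorbed at d3 — it re-runs but produces the same value, and the output's value is unchanged.

First evaluation (everything demanded from the output):
  d2 = add(8, 8) = 16
  d3 = max2(8, -1) = 8
  d4 = max2(8, 16) = 16
  d5 = min2(16, 8) = 8
  d6 = absv(8) = 8
  d7 = max2(8, 16) = 16
  d11 = min2(16, 8) = 8

Propagation after the edit:
  d3: runs — s2 -1->4; result 8 (same value as before).
  d4: checked — values it read are unchanged (d3 unchanged, d2 unchanged); reused cached 16 without running.
  d5: checked — values it read are unchanged (d2 unchanged, d3 unchanged); reused cached 8 without running.
  d6: checked — values it read are unchanged (d5 unchanged); reused cached 8 without running.
  d7: checked — values it read are unchanged (d5 unchanged, d4 unchanged); reused cached 16 without running.
  d11: checked — values it read are unchanged (d7 unchanged, d6 unchanged); reused cached 8 without running.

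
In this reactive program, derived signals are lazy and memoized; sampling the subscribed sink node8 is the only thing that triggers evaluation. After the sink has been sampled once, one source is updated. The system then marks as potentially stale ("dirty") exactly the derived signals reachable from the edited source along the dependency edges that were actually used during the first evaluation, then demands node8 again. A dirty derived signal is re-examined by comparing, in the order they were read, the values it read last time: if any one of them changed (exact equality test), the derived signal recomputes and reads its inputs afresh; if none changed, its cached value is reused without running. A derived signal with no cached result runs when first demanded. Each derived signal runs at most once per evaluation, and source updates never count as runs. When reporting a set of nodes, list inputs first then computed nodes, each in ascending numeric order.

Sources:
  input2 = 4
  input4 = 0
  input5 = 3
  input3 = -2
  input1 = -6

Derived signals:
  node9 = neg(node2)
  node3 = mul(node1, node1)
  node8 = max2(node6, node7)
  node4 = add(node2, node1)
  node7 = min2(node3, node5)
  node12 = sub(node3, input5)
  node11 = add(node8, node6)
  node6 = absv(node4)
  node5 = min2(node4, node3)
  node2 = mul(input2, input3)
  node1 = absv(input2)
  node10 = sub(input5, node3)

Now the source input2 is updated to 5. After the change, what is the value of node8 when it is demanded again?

First demand of the output computes:
  node1 = absv(4) = 4
  node2 = mul(4, -2) = -8
  node3 = mul(4, 4) = 16
  node4 = add(-8, 4) = -4
  node5 = min2(-4, 16) = -4
  node6 = absv(-4) = 4
  node7 = min2(16, -4) = -4
  node8 = max2(4, -4) = 4

After the edit, cleaning proceeds:
  node1: a read changed (input2 4->5) — executes, giving 5.
  node2: a read changed (input2 4->5) — executes, giving -10.
  node3: a read changed (node1 4->5; node1 4->5) — executes, giving 25.
  node4: a read changed (node2 -8->-10; node1 4->5) — executes, giving -5.
  node5: a read changed (node4 -4->-5; node3 16->25) — executes, giving -5.
  node6: a read changed (node4 -4->-5) — executes, giving 5.
  node7: a read changed (node3 16->25; node5 -4->-5) — executes, giving -5.
  node8: a read changed (node6 4->5; node7 -4->-5) — executes, giving 5.

Demanding node8 again yields 5.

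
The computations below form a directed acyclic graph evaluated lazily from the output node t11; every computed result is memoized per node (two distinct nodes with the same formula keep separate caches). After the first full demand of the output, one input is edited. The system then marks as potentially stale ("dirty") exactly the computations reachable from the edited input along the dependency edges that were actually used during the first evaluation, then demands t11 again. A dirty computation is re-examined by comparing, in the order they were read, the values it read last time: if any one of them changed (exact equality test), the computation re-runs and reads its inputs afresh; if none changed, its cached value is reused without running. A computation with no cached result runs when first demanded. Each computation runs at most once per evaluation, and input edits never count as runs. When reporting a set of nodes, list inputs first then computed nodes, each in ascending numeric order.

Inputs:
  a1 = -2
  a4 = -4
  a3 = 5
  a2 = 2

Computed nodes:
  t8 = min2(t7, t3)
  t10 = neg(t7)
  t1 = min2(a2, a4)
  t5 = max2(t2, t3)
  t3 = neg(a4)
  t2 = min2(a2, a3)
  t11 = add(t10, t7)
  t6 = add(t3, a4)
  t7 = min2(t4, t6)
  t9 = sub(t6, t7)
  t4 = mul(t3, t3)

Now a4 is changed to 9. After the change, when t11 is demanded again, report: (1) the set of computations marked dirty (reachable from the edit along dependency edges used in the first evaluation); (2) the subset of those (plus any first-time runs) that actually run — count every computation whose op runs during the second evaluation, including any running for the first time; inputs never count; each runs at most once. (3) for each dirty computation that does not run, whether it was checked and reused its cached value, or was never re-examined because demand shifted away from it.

First demand of the output computes:
  t3 = neg(-4) = 4
  t4 = mul(4, 4) = 16
  t6 = add(4, -4) = 0
  t7 = min2(16, 0) = 0
  t10 = neg(0) = 0
  t11 = add(0, 0) = 0

After the edit, cleaning proceeds:
  t3: a read changed (a4 -4->9) — executes, giving -9.
  t4: a read changed (t3 4->-9; t3 4->-9) — executes, giving 81.
  t6: a read changed (t3 4->-9; a4 -4->9) — executes, giving 0 — identical to its old value.
  t7: a read changed (t4 16->81) — executes, giving 0 — identical to its old value.
  t10: dirty, but its reads are unchanged (t7 unchanged); cached 0 stands.
  t11: dirty, but its reads are unchanged (t10 unchanged, t7 unchanged); cached 0 stands.

Note where the cutoff bites: t10 is checked, finds nothing changed, and keeps its cache.

The edit dirties: t3, t4, t6, t7, t10, t11.
4 computations run: t3, t4, t6, t7.
Cache hits after checking: t10, t11.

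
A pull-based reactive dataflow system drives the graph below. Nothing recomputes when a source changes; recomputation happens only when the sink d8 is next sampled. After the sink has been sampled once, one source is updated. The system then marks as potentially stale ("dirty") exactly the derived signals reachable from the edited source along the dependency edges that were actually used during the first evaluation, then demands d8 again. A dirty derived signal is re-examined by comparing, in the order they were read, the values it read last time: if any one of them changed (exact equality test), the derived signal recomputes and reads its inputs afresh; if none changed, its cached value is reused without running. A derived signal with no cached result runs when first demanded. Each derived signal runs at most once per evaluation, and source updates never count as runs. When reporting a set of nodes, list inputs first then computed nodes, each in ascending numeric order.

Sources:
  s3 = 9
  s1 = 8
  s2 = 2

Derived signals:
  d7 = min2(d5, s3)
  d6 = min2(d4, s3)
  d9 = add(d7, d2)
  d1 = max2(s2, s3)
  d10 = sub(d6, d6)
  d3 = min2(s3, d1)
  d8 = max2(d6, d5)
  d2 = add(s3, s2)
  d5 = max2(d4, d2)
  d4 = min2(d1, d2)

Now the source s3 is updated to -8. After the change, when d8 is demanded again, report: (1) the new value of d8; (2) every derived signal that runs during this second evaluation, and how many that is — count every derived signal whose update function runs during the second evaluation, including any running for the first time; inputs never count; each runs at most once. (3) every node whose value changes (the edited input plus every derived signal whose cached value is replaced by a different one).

New value of d8: -6.
Derived signals that run: d1, d2, d4, d5, d6, d8 — 6 in total.
Values that change: s3, d1, d2, d4, d5, d6, d8.

First evaluation (everything demanded from the output):
  d1 = max2(2, 9) = 9
  d2 = add(9, 2) = 11
  d4 = min2(9, 11) = 9
  d5 = max2(9, 11) = 11
  d6 = min2(9, 9) = 9
  d8 = max2(9, 11) = 11

Propagation after the edit:
  d1: runs — s3 9->-8; result 2.
  d2: runs — s3 9->-8; result -6.
  d4: runs — d1 9->2; d2 11->-6; result -6.
  d5: runs — d4 9->-6; d2 11->-6; result -6.
  d6: runs — d4 9->-6; s3 9->-8; result -8.
  d8: runs — d6 9->-8; d5 11->-6; result -6.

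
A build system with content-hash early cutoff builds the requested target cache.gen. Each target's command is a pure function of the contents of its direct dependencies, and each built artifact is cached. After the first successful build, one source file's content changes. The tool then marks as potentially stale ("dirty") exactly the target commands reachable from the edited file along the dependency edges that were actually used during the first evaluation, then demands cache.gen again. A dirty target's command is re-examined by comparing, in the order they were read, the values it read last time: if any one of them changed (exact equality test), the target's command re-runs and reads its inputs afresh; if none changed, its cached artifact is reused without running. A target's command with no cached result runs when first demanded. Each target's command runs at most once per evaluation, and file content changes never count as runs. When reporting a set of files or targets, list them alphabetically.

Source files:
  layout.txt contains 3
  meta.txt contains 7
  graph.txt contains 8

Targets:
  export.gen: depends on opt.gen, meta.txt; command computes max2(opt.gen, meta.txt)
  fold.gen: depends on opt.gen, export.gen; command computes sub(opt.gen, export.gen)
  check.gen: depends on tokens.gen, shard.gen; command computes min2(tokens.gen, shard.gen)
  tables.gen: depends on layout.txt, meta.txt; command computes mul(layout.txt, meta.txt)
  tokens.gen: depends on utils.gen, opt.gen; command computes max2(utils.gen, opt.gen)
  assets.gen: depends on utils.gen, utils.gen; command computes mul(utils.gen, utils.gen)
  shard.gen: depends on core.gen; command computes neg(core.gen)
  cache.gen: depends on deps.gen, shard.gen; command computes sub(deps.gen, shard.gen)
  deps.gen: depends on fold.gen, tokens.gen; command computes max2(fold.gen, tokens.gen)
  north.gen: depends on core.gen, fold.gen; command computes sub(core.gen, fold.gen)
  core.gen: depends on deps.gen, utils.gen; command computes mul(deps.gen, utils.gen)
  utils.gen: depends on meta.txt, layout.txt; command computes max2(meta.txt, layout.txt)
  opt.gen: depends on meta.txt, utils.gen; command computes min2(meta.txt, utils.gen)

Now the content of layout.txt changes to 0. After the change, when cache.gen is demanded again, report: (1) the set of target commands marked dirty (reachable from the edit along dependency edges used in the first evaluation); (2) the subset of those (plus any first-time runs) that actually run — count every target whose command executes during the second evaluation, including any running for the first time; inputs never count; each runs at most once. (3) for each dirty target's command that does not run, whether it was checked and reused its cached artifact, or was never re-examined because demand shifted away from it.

First evaluation (everything demanded from the output):
  utils.gen = max2(7, 3) = 7
  opt.gen = min2(7, 7) = 7
  export.gen = max2(7, 7) = 7
  fold.gen = sub(7, 7) = 0
  tokens.gen = max2(7, 7) = 7
  deps.gen = max2(0, 7) = 7
  core.gen = mul(7, 7) = 49
  shard.gen = neg(49) = -49
  cache.gen = sub(7, -49) = 56

Propagation after the edit:
  utils.gen: runs — layout.txt 3->0; result 7 (same value as before).
  opt.gen: checked — values it read are unchanged (meta.txt unchanged, utils.gen unchanged); reused cached 7 without running.
  export.gen: checked — values it read are unchanged (opt.gen unchanged, meta.txt unchanged); reused cached 7 without running.
  fold.gen: checked — values it read are unchanged (opt.gen unchanged, export.gen unchanged); reused cached 0 without running.
  tokens.gen: checked — values it read are unchanged (utils.gen unchanged, opt.gen unchanged); reused cached 7 without running.
  deps.gen: checked — values it read are unchanged (fold.gen unchanged, tokens.gen unchanged); reused cached 7 without running.
  core.gen: checked — values it read are unchanged (deps.gen unchanged, utils.gen unchanged); reused cached 49 without running.
  shard.gen: checked — values it read are unchanged (core.gen unchanged); reused cached -49 without running.
  cache.gen: checked — values it read are unchanged (deps.gen unchanged, shard.gen unchanged); reused cached 56 without running.

Key observation: the change is absorbed at utils.gen — it re-runs but produces the same value, and the output's value is unchanged.

Marked dirty: cache.gen, core.gen, deps.gen, export.gen, fold.gen, opt.gen, shard.gen, tokens.gen, utils.gen.
Target commands that run: utils.gen — 1 in total.
Checked but reused from cache: cache.gen, core.gen, deps.gen, export.gen, fold.gen, opt.gen, shard.gen, tokens.gen.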